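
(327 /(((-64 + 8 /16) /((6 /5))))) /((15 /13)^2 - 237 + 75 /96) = 21220992 /806622085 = 0.03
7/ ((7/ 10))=10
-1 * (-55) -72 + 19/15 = -15.73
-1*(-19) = 19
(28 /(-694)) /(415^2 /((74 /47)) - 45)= -1036 /2807662015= -0.00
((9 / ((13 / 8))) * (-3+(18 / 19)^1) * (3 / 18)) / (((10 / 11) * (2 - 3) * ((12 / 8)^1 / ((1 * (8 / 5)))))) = 1056 / 475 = 2.22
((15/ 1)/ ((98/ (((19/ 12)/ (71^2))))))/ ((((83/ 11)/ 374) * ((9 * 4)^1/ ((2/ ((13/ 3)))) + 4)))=195415/ 6724573016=0.00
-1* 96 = -96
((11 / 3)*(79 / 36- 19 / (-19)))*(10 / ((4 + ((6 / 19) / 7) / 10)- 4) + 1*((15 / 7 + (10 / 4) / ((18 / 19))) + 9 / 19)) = 13457782195 / 517104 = 26025.29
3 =3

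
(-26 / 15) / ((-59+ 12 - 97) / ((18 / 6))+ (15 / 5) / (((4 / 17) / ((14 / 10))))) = 104 / 1809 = 0.06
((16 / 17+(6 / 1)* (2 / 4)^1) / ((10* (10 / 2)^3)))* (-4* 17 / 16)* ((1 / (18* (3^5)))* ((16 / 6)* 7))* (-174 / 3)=13601 / 4100625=0.00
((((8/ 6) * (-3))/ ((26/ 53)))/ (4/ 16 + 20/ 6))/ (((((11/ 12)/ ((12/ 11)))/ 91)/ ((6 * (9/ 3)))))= -23079168/ 5203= -4435.74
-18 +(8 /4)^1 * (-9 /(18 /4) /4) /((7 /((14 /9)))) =-164 /9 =-18.22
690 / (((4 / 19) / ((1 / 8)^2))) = 6555 / 128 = 51.21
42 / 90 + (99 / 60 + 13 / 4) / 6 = 77 / 60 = 1.28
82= 82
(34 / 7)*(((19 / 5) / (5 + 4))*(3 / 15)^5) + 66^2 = 4287938146 / 984375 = 4356.00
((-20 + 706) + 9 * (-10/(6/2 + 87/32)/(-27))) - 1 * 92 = 326426/549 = 594.58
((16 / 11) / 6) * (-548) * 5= -664.24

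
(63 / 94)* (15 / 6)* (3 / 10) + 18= 6957 / 376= 18.50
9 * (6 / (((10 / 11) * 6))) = 9.90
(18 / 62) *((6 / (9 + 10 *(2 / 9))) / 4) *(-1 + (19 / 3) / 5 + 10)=6237 / 15655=0.40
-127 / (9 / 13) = -1651 / 9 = -183.44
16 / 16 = 1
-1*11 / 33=-1 / 3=-0.33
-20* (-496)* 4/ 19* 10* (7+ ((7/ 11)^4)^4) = 127643156495908052070400/ 873044867407871059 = 146204.58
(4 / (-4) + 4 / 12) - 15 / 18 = -3 / 2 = -1.50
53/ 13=4.08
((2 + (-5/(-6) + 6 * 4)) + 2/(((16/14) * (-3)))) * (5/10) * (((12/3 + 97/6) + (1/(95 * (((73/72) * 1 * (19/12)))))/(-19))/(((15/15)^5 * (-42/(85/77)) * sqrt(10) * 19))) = -0.12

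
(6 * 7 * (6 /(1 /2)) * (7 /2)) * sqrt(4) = 3528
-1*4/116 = -1/29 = -0.03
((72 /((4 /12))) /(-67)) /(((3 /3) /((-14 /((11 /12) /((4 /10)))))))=19.69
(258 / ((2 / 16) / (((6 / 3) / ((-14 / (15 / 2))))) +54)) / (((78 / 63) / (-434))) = -70542360 / 42029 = -1678.42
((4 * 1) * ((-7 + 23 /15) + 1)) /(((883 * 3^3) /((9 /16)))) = -67 /158940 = -0.00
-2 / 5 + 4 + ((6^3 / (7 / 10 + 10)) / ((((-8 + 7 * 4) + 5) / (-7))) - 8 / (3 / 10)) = -46094 / 1605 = -28.72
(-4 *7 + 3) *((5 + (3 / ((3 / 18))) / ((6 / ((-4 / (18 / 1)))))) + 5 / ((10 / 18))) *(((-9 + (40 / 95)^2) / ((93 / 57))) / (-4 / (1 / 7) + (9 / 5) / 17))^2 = -73292025625000 / 5850795952083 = -12.53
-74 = -74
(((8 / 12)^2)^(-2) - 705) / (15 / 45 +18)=-33597 / 880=-38.18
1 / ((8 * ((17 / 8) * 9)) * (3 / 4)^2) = 16 / 1377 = 0.01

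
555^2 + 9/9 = 308026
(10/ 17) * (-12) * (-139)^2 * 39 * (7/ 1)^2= -4430691720/ 17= -260628924.71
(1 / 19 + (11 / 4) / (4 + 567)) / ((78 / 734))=304977 / 564148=0.54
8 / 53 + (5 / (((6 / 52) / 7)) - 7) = 47141 / 159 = 296.48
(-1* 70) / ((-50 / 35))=49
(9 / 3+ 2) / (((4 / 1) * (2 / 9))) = 45 / 8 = 5.62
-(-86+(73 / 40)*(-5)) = 761 / 8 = 95.12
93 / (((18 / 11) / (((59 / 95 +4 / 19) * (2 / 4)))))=23.63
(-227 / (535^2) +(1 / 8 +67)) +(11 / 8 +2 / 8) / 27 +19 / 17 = 8973335782 / 131377275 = 68.30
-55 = -55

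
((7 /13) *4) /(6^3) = 7 /702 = 0.01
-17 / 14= -1.21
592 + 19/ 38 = 1185/ 2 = 592.50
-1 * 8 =-8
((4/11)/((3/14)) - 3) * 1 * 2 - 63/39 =-4.22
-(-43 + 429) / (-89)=386 / 89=4.34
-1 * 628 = -628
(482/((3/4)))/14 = 964/21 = 45.90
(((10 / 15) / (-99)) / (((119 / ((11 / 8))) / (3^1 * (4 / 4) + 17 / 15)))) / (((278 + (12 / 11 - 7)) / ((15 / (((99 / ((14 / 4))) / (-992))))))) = 7688 / 12364083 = 0.00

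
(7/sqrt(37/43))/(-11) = -7 * sqrt(1591)/407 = -0.69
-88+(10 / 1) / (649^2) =-37065678 / 421201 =-88.00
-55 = -55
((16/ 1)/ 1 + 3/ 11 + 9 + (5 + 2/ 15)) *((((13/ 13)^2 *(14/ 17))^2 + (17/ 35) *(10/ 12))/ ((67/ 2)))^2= 15761683135/ 496026792387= 0.03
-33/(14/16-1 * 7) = 264/49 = 5.39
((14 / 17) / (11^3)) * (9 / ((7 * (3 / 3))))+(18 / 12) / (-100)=-64281 / 4525400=-0.01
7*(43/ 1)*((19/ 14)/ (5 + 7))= 817/ 24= 34.04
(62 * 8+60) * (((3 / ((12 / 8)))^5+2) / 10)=9452 / 5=1890.40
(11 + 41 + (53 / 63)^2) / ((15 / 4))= 836788 / 59535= 14.06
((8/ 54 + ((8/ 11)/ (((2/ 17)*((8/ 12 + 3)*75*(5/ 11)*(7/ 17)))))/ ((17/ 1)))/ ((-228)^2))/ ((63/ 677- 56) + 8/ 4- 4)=-1706717/ 33100420901625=-0.00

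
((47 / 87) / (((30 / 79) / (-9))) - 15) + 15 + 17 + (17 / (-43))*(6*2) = -6829 / 12470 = -0.55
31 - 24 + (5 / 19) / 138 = 18359 / 2622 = 7.00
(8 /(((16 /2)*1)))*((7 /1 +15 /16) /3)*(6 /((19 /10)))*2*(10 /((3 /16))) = 50800 /57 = 891.23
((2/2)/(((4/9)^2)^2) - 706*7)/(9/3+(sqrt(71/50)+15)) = -256.17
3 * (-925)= -2775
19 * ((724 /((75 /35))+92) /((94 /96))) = 1960192 /235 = 8341.24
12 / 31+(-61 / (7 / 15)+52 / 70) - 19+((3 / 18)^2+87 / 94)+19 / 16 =-146.44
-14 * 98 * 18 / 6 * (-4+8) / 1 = -16464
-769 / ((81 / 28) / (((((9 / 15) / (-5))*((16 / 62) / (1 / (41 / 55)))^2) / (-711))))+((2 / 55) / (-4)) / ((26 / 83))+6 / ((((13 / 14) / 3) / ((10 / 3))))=360422421353123 / 5580615892500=64.58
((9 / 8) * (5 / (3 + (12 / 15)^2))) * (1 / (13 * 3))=375 / 9464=0.04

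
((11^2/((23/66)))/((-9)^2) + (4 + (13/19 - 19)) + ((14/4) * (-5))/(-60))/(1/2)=-919141/47196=-19.47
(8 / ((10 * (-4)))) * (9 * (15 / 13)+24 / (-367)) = -49233 / 23855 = -2.06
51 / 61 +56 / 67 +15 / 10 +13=132189 / 8174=16.17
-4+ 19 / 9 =-17 / 9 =-1.89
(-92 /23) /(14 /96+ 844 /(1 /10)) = -192 /405127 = -0.00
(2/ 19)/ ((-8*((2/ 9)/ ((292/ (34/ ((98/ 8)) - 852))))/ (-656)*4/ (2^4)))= -53.42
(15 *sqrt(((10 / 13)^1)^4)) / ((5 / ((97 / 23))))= 29100 / 3887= 7.49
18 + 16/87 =1582/87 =18.18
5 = 5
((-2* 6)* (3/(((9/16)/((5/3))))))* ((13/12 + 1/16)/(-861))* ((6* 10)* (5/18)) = 2.37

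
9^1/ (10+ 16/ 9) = 81/ 106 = 0.76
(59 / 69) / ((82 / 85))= 5015 / 5658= 0.89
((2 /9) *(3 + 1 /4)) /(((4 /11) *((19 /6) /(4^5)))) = 36608 /57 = 642.25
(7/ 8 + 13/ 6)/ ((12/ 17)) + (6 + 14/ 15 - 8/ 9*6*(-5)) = 54589/ 1440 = 37.91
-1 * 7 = -7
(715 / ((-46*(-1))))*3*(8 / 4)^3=8580 / 23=373.04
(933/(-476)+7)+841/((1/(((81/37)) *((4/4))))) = 32514359/17612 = 1846.15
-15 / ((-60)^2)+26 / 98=3071 / 11760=0.26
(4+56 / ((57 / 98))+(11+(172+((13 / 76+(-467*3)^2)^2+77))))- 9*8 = 66757652442814291 / 17328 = 3852588437373.86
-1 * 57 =-57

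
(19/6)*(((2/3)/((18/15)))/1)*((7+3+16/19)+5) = 1505/54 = 27.87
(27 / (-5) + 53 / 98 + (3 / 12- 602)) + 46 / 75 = -8908139 / 14700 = -606.00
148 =148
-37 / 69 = -0.54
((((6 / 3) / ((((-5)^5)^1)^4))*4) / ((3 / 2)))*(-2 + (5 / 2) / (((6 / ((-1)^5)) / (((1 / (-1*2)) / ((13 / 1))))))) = -1238 / 11157989501953125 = -0.00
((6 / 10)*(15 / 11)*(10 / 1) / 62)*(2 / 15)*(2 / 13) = 12 / 4433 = 0.00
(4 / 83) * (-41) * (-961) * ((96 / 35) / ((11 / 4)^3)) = 968318976 / 3866555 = 250.43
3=3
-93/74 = -1.26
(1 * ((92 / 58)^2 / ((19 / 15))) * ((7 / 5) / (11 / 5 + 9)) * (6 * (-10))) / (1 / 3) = -44.69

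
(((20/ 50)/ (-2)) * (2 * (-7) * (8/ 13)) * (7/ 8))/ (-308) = -7/ 1430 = -0.00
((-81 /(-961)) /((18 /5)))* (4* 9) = 810 /961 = 0.84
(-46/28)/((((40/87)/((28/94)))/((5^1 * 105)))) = -210105/376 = -558.79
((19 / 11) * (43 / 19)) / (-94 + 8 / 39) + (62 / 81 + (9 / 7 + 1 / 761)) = 34911571481 / 17362173906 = 2.01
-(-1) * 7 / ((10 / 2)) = 7 / 5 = 1.40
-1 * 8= -8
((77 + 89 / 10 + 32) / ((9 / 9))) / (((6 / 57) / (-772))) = -864678.60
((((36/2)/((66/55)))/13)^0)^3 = 1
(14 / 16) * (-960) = -840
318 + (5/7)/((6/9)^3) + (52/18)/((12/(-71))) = 458617/1512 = 303.32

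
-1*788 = -788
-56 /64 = -7 /8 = -0.88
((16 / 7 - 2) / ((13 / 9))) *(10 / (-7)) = -180 / 637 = -0.28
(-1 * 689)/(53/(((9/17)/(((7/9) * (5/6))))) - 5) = -334854/29105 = -11.51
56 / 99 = 0.57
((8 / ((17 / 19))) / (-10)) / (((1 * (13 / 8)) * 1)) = -0.55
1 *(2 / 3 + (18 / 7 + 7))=215 / 21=10.24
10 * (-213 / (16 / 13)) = -13845 / 8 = -1730.62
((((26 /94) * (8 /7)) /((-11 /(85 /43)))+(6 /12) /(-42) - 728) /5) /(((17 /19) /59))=-1524109832183 /158729340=-9601.94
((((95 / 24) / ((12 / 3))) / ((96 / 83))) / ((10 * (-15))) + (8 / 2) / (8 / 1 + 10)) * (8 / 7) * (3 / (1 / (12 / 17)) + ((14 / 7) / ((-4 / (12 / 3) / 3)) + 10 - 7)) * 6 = -59863 / 45696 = -1.31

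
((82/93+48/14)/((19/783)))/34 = 366183/70091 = 5.22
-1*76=-76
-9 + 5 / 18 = -157 / 18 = -8.72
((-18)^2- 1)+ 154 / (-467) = 150687 / 467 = 322.67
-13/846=-0.02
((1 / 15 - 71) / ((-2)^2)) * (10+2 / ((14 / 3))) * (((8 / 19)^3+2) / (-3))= 415516 / 3249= 127.89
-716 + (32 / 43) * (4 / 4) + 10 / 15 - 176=-114886 / 129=-890.59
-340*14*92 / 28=-15640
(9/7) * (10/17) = 90/119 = 0.76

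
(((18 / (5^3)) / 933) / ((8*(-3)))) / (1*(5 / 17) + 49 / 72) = -306 / 46377875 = -0.00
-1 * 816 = -816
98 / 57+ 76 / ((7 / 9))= 39674 / 399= 99.43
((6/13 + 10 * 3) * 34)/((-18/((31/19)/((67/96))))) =-2226048/16549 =-134.51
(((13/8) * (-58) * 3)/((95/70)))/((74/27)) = -213759/2812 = -76.02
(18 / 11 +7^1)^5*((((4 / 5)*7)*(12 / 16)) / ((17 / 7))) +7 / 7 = 83091.81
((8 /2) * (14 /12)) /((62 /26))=182 /93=1.96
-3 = -3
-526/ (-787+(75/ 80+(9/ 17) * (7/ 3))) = 143072/ 213473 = 0.67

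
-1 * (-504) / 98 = 36 / 7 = 5.14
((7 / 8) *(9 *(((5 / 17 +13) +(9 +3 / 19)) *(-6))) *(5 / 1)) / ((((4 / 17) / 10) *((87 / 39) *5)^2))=-57909033 / 31958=-1812.04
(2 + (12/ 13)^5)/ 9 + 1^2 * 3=11016329/ 3341637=3.30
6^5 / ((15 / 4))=10368 / 5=2073.60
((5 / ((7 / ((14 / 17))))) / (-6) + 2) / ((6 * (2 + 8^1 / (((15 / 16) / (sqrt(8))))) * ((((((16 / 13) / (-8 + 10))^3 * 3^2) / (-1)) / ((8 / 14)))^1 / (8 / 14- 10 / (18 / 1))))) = 5327725 / 1124236205568- 1065545 * sqrt(2) / 26349286068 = -0.00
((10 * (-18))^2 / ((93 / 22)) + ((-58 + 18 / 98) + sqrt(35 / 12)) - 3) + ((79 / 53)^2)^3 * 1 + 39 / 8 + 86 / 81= sqrt(105) / 6 + 166256025089069514889 / 21816646631608248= 7622.31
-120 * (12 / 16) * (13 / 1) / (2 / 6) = -3510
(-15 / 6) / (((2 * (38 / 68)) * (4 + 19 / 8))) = -0.35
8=8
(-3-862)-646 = -1511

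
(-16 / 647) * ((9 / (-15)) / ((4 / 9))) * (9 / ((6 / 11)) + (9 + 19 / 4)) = 3267 / 3235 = 1.01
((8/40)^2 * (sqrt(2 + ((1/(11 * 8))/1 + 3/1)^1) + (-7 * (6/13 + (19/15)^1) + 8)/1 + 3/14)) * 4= -21202/34125 + 21 * sqrt(22)/275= -0.26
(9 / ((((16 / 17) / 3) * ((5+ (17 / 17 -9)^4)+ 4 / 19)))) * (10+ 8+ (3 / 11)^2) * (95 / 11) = 1811918565 / 1659448208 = 1.09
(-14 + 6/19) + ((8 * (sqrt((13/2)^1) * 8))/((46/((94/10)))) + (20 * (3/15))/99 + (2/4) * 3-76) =-331597/3762 + 752 * sqrt(26)/115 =-54.80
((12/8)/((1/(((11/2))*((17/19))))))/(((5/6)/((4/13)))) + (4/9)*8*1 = 6.28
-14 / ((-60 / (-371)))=-2597 / 30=-86.57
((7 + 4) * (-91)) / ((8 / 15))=-1876.88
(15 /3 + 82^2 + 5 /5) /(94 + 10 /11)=70.91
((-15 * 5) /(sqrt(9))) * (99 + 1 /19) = -47050 /19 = -2476.32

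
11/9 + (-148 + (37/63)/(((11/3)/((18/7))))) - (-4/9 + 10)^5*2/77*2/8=-21123393397/31827411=-663.69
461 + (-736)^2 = 542157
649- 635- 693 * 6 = -4144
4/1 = 4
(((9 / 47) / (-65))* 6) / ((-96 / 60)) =27 / 2444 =0.01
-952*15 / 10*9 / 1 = -12852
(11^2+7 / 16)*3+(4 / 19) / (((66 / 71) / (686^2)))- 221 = 1070631823 / 10032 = 106721.67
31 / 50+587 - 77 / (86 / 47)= 586454 / 1075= 545.54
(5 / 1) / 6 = 0.83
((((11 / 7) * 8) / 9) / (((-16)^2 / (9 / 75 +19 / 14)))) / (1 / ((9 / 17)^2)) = 51183 / 22657600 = 0.00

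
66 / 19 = 3.47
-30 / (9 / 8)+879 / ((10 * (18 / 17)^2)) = 55877 / 1080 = 51.74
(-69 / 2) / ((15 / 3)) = -69 / 10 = -6.90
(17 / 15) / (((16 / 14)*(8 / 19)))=2261 / 960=2.36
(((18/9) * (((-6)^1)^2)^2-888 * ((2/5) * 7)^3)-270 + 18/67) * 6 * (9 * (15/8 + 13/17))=-348482794158/142375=-2447640.35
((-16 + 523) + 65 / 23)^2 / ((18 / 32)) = 2199985216 / 4761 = 462084.69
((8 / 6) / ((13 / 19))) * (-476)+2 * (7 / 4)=-924.09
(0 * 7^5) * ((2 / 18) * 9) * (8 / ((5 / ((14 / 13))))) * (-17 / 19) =0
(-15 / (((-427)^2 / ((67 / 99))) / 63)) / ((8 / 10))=-5025 / 1146068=-0.00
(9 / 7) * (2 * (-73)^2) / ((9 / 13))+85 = 139149 / 7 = 19878.43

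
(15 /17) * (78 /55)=1.25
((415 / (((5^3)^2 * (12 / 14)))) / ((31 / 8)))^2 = 5400976 / 84462890625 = 0.00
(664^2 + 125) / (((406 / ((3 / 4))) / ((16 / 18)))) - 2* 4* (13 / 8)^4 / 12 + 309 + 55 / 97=17785850803 / 17283072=1029.09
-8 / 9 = -0.89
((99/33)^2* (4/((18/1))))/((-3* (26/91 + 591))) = -14/12417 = -0.00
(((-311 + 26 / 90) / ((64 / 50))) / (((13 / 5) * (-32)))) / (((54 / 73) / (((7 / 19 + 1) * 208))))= 165861475 / 147744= 1122.63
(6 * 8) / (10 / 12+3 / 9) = 288 / 7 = 41.14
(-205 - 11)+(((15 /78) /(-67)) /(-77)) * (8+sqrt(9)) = -2633899 /12194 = -216.00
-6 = -6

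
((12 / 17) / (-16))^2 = 9 / 4624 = 0.00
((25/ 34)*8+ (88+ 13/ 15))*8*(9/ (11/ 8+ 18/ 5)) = 4638912/ 3383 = 1371.24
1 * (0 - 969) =-969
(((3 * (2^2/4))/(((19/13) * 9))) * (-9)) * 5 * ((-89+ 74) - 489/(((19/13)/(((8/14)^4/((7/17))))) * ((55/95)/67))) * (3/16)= 19322.56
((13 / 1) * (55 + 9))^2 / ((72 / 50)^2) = 333827.16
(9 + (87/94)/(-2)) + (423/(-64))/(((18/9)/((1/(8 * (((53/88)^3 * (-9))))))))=244827943/27988876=8.75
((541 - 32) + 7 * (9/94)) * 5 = 239545/94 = 2548.35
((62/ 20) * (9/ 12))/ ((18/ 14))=217/ 120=1.81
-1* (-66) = 66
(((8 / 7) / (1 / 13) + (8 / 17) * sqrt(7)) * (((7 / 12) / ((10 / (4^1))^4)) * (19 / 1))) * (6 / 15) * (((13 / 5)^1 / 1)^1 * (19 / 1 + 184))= 22463168 * sqrt(7) / 796875 + 41717312 / 46875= 964.55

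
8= 8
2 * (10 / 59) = 20 / 59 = 0.34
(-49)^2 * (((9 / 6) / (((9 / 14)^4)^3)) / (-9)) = -68061041806542848 / 847288609443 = -80328.05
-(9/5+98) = -499/5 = -99.80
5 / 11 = 0.45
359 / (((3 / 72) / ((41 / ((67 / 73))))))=25787688 / 67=384890.87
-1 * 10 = -10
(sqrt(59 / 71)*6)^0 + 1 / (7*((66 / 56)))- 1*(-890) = 29407 / 33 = 891.12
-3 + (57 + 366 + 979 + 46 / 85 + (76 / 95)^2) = 595077 / 425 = 1400.18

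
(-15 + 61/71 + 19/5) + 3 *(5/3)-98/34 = -8.22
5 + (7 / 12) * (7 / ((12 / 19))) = 11.47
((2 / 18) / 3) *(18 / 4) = 1 / 6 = 0.17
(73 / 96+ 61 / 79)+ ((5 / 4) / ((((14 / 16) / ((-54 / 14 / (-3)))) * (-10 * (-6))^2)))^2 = 1395341387 / 910459200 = 1.53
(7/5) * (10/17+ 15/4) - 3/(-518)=107069/17612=6.08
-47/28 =-1.68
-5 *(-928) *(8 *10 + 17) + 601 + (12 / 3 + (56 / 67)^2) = 2023128101 / 4489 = 450685.70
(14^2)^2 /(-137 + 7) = -19208 /65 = -295.51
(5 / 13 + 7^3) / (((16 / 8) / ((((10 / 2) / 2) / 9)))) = 620 / 13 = 47.69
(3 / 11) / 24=1 / 88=0.01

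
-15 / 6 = -5 / 2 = -2.50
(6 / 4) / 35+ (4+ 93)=6793 / 70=97.04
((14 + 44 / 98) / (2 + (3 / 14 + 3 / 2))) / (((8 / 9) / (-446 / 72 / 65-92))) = -38144031 / 94640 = -403.04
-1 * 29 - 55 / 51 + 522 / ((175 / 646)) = 16929362 / 8925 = 1896.85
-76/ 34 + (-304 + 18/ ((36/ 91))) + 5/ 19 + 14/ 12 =-251267/ 969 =-259.31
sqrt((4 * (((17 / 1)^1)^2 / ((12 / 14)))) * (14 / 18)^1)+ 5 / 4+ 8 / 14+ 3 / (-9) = 125 / 84+ 119 * sqrt(6) / 9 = 33.88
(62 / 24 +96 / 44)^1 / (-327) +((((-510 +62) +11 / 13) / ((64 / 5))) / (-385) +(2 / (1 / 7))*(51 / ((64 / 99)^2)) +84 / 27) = 382479912849 / 223455232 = 1711.66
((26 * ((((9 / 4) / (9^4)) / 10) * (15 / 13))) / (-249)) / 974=-1 / 235735272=-0.00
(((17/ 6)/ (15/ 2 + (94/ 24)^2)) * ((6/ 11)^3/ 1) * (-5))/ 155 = -88128/ 135707429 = -0.00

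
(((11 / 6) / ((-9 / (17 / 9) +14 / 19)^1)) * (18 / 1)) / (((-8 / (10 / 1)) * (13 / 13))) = 53295 / 5204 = 10.24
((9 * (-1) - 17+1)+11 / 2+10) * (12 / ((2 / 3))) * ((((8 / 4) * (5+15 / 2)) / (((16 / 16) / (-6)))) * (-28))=-718200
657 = 657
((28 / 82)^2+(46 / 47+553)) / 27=43777409 / 2133189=20.52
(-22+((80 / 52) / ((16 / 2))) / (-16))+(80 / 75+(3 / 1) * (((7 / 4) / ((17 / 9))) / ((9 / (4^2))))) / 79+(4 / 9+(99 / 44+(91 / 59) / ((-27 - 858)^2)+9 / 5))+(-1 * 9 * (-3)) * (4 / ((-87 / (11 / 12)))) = -4636792002927991 / 249565552485600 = -18.58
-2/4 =-0.50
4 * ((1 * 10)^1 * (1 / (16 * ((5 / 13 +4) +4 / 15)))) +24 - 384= -652065 / 1814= -359.46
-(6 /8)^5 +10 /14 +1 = 1.48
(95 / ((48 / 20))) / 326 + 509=509.12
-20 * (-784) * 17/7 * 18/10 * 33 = 2261952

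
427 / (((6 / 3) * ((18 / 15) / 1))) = 2135 / 12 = 177.92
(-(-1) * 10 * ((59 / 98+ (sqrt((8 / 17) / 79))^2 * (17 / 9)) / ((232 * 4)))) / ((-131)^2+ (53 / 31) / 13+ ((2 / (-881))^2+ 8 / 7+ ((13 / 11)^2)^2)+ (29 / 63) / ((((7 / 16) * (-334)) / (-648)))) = 163409560487340046165 / 424456883099098911590115168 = 0.00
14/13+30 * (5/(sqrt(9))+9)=4174/13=321.08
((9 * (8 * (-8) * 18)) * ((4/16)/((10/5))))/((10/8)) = -5184/5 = -1036.80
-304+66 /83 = -25166 /83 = -303.20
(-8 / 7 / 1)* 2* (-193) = 3088 / 7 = 441.14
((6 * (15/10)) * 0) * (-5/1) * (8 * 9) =0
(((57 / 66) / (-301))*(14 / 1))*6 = -0.24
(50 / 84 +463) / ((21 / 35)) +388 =146243 / 126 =1160.66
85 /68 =5 /4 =1.25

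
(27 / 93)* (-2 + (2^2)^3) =18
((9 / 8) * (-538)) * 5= -12105 / 4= -3026.25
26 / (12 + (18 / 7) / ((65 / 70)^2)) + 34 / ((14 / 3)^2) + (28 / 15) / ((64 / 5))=569463 / 165424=3.44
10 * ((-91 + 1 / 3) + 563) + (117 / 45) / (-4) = 283361 / 60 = 4722.68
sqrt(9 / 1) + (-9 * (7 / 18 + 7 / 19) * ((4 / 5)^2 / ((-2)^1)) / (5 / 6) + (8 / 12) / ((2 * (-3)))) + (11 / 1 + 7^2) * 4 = 5247694 / 21375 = 245.51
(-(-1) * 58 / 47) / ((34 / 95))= 2755 / 799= 3.45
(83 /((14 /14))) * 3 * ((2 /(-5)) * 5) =-498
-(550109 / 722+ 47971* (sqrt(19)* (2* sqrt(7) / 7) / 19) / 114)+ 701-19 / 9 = -6853* sqrt(133) / 1083-409601 / 6498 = -136.01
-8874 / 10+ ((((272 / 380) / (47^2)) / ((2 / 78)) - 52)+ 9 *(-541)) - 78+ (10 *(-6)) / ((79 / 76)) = -19708935316 / 3315709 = -5944.11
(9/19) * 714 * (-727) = -4671702/19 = -245879.05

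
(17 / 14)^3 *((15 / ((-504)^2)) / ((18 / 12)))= 24565 / 348509952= 0.00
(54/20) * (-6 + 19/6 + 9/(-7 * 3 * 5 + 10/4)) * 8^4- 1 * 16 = -33129488/1025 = -32321.45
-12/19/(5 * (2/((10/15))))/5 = -4/475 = -0.01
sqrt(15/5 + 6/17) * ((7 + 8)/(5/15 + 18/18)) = 45 * sqrt(969)/68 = 20.60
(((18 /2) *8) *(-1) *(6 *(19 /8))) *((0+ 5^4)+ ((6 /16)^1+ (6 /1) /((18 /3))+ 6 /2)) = -2582955 /4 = -645738.75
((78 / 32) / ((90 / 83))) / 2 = 1079 / 960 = 1.12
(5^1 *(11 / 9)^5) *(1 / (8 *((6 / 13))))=10468315 / 2834352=3.69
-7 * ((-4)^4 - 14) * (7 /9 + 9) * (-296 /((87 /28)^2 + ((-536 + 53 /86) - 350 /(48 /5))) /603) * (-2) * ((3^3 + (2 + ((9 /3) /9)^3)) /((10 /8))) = 9329929393799168 /13885434092655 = 671.92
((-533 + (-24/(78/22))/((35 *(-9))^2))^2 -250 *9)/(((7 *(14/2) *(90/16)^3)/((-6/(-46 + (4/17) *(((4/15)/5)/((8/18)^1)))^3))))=294908204393298267884416/147765003768075331489732335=0.00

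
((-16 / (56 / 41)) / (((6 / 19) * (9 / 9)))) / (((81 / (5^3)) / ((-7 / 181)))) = 97375 / 43983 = 2.21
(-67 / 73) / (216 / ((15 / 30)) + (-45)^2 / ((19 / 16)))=-1273 / 2964384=-0.00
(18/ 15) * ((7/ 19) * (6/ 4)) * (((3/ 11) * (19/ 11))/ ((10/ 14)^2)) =9261/ 15125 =0.61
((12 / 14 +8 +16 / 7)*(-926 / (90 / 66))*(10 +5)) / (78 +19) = -794508 / 679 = -1170.11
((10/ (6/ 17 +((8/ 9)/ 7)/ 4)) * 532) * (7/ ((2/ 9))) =435626.65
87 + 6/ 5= 88.20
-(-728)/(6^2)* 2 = 364/9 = 40.44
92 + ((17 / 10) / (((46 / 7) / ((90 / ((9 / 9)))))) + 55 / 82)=109344 / 943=115.95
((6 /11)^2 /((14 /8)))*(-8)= -1152 /847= -1.36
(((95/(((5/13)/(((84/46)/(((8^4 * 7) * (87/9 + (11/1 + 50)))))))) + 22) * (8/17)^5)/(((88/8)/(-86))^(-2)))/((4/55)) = 1462072081745/12801038831468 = 0.11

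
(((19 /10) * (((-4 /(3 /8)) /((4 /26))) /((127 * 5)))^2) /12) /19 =5408 /54435375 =0.00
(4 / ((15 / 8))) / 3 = 32 / 45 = 0.71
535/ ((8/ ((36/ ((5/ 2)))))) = 963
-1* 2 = -2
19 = 19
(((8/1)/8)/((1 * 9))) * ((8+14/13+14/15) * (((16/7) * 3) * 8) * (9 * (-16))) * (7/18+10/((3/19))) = -2292678656/4095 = -559872.69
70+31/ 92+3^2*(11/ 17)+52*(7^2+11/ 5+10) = 25481943/ 7820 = 3258.56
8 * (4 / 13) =32 / 13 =2.46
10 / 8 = 5 / 4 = 1.25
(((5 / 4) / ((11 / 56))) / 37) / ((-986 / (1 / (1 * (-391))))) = 35 / 78454541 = 0.00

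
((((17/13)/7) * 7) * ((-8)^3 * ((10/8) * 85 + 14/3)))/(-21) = 2896256/819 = 3536.33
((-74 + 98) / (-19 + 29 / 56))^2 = 200704 / 119025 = 1.69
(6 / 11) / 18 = 1 / 33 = 0.03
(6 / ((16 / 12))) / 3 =3 / 2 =1.50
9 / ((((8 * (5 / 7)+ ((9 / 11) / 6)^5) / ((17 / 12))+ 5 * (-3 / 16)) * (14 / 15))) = 19326120 / 6205267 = 3.11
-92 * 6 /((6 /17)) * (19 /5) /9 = -29716 /45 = -660.36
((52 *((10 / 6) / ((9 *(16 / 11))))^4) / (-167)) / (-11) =10814375 / 1454090600448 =0.00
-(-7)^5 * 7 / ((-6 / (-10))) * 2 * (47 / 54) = 27647515 / 81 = 341327.35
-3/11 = -0.27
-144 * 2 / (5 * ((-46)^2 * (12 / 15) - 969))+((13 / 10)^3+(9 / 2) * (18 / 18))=23948443 / 3619000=6.62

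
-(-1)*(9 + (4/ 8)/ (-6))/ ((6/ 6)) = 107/ 12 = 8.92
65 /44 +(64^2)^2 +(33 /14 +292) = 16777511.83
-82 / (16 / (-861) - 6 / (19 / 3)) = 670719 / 7901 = 84.89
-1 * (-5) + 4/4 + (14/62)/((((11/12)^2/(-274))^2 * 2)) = 5451439002/453871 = 12010.99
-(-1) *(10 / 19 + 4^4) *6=29244 / 19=1539.16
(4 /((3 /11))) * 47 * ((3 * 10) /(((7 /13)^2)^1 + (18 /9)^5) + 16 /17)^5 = 314123788102642987392 /19914228926965099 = 15773.84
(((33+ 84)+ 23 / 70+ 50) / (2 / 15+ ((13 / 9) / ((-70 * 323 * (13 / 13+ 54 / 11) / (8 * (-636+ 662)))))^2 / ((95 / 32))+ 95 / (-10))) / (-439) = 8227916300638125 / 202194467584257719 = 0.04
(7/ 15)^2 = 49/ 225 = 0.22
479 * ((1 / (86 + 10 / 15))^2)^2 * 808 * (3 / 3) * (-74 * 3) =-434975589 / 285610000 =-1.52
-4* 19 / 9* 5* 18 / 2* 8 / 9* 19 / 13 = -57760 / 117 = -493.68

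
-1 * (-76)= 76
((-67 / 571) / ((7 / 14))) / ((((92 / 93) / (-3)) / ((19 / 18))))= 39463 / 52532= 0.75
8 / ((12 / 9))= 6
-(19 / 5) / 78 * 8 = -76 / 195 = -0.39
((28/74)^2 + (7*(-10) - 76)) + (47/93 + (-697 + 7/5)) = -535337081/636585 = -840.95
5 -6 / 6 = 4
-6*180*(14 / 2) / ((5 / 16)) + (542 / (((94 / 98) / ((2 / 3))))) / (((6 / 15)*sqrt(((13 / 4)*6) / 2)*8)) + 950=-23242 + 66395*sqrt(39) / 10998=-23204.30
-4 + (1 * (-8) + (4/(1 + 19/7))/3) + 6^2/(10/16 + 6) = -12830/2067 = -6.21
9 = 9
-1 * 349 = -349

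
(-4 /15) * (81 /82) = -54 /205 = -0.26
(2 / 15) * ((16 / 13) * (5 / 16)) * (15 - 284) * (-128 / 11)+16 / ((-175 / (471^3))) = -717187478704 / 75075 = -9552946.77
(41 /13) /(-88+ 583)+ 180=1158341 /6435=180.01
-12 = -12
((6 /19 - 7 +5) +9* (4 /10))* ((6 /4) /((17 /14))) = 3822 /1615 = 2.37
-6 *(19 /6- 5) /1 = 11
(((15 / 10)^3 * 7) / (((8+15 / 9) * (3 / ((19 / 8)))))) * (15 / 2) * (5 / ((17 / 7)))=1885275 / 63104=29.88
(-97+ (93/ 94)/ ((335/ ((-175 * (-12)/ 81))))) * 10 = -27469070/ 28341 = -969.23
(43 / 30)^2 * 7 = 12943 / 900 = 14.38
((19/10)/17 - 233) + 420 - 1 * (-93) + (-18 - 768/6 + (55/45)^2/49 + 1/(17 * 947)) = 5041930661/37586430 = 134.14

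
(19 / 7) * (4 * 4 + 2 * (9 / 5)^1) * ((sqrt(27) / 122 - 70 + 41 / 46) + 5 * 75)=399 * sqrt(3) / 305 + 1871443 / 115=16275.68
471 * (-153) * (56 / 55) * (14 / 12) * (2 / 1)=-9416232 / 55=-171204.22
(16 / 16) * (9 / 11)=9 / 11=0.82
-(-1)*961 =961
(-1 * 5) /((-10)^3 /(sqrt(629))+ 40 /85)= 3145 /2124704+ 10625 * sqrt(629) /2124704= 0.13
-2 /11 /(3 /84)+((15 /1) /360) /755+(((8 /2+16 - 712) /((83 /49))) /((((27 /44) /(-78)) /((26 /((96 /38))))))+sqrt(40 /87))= 2 *sqrt(870) /87+79572069266297 /148892040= 534428.64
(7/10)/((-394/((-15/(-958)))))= -21/754904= -0.00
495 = 495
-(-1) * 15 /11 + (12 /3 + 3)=92 /11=8.36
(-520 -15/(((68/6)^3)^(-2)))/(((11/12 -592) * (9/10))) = 308965937600/5170797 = 59752.09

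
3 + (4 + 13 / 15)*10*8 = 1177 / 3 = 392.33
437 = 437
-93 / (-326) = 93 / 326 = 0.29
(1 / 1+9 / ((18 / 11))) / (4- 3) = 13 / 2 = 6.50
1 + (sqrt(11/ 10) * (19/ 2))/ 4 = 1 + 19 * sqrt(110)/ 80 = 3.49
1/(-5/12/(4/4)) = -12/5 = -2.40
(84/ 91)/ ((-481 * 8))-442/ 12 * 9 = -2072871/ 6253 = -331.50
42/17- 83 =-1369/17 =-80.53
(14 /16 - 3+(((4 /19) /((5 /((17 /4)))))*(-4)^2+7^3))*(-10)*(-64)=4179856 /19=219992.42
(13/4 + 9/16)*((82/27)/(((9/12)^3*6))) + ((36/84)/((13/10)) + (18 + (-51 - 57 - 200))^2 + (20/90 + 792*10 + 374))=18388996898/199017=92399.13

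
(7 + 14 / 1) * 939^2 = 18516141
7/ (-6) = -7/ 6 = -1.17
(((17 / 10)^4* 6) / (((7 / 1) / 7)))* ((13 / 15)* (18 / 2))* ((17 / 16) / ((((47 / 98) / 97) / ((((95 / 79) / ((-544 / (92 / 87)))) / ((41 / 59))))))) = -399173365308081 / 1412722240000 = -282.56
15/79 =0.19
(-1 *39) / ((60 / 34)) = -221 / 10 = -22.10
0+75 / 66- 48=-1031 / 22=-46.86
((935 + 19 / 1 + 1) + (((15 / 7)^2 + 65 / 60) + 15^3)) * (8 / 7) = 5098754 / 1029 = 4955.06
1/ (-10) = -1/ 10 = -0.10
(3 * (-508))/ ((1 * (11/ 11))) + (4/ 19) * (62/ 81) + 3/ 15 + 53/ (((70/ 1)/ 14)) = -11642834/ 7695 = -1513.04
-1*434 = -434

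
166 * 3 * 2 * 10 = 9960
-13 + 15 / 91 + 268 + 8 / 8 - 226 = 2745 / 91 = 30.16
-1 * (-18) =18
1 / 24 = 0.04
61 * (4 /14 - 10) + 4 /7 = -592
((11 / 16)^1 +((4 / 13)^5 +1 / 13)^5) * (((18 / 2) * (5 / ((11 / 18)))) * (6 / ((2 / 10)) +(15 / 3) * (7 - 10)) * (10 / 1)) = 2357734011461771413620106843673625 / 310482040654139933305352546492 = 7593.79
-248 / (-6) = 124 / 3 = 41.33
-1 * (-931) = 931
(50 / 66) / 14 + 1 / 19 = 937 / 8778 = 0.11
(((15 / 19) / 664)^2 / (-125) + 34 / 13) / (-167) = -27057787403 / 1727719314880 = -0.02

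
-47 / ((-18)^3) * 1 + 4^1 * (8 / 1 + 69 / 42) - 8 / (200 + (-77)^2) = 357505867 / 9267048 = 38.58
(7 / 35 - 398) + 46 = -1759 / 5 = -351.80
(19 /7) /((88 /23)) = 0.71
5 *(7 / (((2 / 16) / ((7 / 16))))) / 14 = 35 / 4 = 8.75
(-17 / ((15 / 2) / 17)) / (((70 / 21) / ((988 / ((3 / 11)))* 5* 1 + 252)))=-15922744 / 75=-212303.25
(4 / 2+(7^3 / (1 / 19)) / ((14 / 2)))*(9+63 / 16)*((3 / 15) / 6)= 402.36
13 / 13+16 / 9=25 / 9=2.78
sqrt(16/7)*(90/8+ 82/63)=18.98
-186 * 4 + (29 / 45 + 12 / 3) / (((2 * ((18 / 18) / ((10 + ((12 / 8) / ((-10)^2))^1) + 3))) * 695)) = -9306895973 / 12510000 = -743.96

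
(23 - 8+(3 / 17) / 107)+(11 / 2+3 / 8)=303797 / 14552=20.88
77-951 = -874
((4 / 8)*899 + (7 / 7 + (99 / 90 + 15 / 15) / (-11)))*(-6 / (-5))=148602 / 275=540.37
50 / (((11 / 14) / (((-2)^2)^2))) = 11200 / 11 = 1018.18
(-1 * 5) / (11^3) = -5 / 1331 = -0.00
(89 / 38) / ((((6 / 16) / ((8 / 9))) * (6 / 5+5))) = 14240 / 15903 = 0.90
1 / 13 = 0.08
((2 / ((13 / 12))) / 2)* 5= 60 / 13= 4.62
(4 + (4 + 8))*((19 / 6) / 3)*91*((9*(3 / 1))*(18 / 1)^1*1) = 746928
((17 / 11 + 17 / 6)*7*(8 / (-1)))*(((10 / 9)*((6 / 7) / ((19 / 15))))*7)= -809200 / 627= -1290.59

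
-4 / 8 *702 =-351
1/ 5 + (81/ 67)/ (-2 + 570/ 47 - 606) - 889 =-8338749523/ 9382010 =-888.80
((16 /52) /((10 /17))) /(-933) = -34 /60645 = -0.00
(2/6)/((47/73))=73/141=0.52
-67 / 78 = -0.86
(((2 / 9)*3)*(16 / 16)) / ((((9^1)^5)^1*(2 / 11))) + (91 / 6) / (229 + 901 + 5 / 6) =16195012 / 1201942395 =0.01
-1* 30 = -30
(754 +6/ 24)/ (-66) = -3017/ 264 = -11.43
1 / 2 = 0.50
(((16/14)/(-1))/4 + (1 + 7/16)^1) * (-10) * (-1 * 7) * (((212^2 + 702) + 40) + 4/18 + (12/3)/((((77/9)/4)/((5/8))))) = 3403596415/924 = 3683545.90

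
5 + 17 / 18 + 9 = 269 / 18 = 14.94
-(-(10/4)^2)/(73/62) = 775/146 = 5.31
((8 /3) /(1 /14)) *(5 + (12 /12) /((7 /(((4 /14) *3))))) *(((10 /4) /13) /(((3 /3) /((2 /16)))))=1255 /273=4.60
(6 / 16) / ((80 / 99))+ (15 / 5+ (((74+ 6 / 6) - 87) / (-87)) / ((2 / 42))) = 118053 / 18560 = 6.36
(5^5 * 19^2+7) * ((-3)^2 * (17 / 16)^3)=12178372.23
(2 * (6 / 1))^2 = 144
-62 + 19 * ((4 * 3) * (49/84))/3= -53/3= -17.67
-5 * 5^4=-3125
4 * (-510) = -2040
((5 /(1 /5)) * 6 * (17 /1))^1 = 2550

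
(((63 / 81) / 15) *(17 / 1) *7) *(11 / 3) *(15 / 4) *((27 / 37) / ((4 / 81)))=742203 / 592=1253.72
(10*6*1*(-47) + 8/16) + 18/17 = -95827/34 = -2818.44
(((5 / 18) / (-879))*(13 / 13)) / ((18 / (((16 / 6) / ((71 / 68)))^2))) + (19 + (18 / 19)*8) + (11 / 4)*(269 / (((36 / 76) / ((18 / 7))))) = 3473363321105219 / 859240496646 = 4042.36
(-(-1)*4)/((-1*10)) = -2/5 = -0.40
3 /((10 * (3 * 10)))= 1 /100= 0.01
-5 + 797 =792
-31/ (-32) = 31/ 32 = 0.97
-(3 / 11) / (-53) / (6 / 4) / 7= 2 / 4081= 0.00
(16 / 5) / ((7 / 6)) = 96 / 35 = 2.74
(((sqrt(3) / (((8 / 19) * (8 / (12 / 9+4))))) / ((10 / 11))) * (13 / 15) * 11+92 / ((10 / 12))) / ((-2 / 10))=-552 -29887 * sqrt(3) / 360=-695.79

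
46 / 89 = 0.52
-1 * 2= -2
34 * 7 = 238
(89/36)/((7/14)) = 89/18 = 4.94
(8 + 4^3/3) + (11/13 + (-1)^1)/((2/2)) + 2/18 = 3427/117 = 29.29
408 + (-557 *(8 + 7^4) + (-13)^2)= -1341236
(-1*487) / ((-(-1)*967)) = -487 / 967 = -0.50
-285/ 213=-95/ 71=-1.34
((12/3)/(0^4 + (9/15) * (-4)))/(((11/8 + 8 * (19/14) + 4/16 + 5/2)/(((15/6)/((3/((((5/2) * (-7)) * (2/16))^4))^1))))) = -262609375/123715584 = -2.12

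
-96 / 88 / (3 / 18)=-72 / 11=-6.55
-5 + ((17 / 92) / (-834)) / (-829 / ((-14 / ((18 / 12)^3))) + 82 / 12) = -5.00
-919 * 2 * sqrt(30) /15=-1838 * sqrt(30) /15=-671.14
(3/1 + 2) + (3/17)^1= 88/17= 5.18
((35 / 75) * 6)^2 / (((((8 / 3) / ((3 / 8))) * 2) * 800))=441 / 640000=0.00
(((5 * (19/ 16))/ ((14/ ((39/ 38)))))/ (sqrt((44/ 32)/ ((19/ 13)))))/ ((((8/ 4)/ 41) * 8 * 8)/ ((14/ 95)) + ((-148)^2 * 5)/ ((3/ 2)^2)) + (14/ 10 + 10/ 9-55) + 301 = 1107 * sqrt(5434)/ 8855171072 + 11183/ 45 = 248.51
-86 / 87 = -0.99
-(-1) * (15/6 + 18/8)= 19/4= 4.75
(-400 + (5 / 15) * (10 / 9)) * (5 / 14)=-26975 / 189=-142.72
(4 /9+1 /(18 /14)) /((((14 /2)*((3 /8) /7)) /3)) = 88 /9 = 9.78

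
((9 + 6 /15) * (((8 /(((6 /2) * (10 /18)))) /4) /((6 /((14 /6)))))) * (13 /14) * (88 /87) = 4.12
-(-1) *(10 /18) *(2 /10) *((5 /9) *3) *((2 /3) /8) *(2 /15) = 1 /486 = 0.00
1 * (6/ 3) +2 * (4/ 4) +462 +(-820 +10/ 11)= -3884/ 11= -353.09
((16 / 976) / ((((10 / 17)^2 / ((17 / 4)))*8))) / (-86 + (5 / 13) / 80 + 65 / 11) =-702559 / 2235491400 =-0.00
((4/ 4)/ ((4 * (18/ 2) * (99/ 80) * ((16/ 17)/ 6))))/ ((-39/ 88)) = -340/ 1053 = -0.32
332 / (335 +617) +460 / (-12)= -27121 / 714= -37.98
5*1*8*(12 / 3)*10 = 1600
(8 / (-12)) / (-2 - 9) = 2 / 33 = 0.06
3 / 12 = 1 / 4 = 0.25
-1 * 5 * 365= -1825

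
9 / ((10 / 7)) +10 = 163 / 10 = 16.30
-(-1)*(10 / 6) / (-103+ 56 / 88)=-55 / 3378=-0.02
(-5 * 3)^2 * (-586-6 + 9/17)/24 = -754125/136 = -5545.04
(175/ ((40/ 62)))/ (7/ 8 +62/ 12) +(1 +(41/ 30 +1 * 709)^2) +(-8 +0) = 13171592009/ 26100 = 504658.70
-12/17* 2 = -1.41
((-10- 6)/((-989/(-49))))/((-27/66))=17248/8901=1.94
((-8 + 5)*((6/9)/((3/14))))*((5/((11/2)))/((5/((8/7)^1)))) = -64/33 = -1.94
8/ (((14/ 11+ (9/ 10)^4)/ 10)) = 8800000/ 212171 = 41.48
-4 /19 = -0.21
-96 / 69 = -32 / 23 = -1.39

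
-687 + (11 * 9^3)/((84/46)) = 3704.36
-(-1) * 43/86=1/2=0.50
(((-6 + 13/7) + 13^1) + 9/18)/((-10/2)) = -131/70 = -1.87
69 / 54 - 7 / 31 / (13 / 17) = 7127 / 7254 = 0.98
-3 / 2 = -1.50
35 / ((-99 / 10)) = -350 / 99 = -3.54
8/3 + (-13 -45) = -166/3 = -55.33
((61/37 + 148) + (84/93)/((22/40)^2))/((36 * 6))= 784581/1110296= 0.71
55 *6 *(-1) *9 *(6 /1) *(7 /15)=-8316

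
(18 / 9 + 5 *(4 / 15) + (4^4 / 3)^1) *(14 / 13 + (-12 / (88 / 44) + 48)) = 148960 / 39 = 3819.49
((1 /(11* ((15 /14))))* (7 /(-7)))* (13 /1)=-182 /165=-1.10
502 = 502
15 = 15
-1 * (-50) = 50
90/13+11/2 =323/26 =12.42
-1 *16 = -16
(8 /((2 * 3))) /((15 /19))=76 /45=1.69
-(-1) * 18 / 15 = 6 / 5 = 1.20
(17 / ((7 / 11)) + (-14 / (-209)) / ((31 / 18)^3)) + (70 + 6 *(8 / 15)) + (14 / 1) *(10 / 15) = 71430678289 / 653763495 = 109.26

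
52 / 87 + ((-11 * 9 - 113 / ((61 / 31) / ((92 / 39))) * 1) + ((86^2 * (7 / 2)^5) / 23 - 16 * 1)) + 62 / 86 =92054890482827 / 545856792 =168642.93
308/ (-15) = -20.53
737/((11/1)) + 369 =436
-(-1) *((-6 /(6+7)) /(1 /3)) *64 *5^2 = -28800 /13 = -2215.38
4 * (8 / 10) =16 / 5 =3.20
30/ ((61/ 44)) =1320/ 61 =21.64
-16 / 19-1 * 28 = -548 / 19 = -28.84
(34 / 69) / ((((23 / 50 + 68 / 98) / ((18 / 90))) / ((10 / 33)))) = 166600 / 6437079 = 0.03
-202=-202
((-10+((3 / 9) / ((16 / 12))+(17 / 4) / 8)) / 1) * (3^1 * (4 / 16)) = -885 / 128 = -6.91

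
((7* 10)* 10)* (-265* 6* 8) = -8904000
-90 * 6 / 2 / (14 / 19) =-2565 / 7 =-366.43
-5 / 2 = -2.50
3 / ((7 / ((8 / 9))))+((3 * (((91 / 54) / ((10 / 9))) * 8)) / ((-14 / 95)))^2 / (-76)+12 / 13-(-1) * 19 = -854431 / 1092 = -782.45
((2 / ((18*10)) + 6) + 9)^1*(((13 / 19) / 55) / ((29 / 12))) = 35126 / 454575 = 0.08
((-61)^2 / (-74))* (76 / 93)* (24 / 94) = -565592 / 53909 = -10.49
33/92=0.36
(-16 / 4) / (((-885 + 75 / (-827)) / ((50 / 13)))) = 16540 / 951561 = 0.02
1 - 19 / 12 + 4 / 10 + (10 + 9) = 1129 / 60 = 18.82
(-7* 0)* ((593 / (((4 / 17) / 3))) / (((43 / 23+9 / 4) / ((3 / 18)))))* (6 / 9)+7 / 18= 0.39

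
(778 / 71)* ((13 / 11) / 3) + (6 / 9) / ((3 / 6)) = 13238 / 2343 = 5.65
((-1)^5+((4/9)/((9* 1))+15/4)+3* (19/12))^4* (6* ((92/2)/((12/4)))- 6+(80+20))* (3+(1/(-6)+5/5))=1595127337147433/688747536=2315982.64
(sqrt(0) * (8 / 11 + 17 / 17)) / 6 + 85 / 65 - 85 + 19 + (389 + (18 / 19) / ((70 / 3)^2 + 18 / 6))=30359578 / 93613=324.31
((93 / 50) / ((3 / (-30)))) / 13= -93 / 65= -1.43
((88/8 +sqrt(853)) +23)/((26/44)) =22*sqrt(853)/13 +748/13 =106.96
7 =7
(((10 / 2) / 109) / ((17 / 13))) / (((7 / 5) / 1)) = 325 / 12971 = 0.03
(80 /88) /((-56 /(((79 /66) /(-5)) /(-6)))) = -79 /121968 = -0.00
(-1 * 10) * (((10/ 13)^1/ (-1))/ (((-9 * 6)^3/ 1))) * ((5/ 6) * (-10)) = 625/ 1535274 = 0.00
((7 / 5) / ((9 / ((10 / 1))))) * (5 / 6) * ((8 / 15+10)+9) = 2051 / 81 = 25.32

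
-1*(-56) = 56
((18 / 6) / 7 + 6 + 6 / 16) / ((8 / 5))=1905 / 448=4.25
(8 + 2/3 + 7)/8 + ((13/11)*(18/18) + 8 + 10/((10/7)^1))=18.14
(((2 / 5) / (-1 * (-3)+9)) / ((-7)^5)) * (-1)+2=1008421 / 504210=2.00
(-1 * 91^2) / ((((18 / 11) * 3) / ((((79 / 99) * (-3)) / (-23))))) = -654199 / 3726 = -175.58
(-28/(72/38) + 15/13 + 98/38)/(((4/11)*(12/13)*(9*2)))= -270083/147744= -1.83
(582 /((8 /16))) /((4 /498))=144918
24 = 24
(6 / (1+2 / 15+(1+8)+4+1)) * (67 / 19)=6030 / 4313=1.40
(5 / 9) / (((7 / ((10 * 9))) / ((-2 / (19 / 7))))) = -100 / 19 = -5.26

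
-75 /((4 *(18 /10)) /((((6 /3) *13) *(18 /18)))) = -1625 /6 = -270.83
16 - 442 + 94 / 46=-9751 / 23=-423.96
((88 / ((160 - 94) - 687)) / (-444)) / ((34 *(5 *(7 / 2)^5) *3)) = 352 / 295423445835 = 0.00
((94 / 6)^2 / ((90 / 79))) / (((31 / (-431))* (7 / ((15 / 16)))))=-75214241 / 187488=-401.17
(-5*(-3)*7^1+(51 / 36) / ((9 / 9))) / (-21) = -1277 / 252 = -5.07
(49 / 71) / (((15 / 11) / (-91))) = -49049 / 1065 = -46.06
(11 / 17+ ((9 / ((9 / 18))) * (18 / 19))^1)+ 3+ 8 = 28.70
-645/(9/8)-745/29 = -52115/87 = -599.02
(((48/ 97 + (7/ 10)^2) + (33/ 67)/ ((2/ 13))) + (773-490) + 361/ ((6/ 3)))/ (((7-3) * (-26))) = -303949351/ 67589600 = -4.50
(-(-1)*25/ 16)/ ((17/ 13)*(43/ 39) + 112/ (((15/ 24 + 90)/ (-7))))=-9189375/ 42398864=-0.22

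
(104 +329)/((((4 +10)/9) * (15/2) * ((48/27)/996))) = 2911059/140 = 20793.28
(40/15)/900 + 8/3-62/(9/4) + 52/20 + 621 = 598.71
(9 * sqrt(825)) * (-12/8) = -135 * sqrt(33)/2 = -387.76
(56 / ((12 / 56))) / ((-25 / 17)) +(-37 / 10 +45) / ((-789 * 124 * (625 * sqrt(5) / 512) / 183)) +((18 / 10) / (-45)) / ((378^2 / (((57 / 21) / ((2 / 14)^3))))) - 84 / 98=-18224249 / 102060 - 1612352 * sqrt(5) / 127390625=-178.59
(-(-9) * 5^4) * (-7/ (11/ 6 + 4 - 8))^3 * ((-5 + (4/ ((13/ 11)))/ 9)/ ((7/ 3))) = -375902.28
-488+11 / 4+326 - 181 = -1361 / 4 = -340.25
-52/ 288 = -13/ 72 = -0.18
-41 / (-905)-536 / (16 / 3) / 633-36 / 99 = -2004303 / 4201010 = -0.48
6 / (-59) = -6 / 59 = -0.10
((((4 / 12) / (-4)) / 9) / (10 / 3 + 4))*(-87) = 0.11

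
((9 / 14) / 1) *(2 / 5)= 9 / 35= 0.26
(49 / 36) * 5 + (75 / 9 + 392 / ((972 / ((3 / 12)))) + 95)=110.24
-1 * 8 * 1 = -8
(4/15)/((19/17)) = 68/285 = 0.24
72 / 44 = 18 / 11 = 1.64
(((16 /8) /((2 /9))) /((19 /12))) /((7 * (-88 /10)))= -135 /1463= -0.09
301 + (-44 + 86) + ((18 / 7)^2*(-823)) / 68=219056 / 833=262.97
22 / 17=1.29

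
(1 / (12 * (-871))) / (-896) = 1 / 9364992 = 0.00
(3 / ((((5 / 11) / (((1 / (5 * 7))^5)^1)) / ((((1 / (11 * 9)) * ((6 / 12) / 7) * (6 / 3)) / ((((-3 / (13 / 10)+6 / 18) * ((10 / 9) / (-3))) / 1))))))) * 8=1404 / 707732265625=0.00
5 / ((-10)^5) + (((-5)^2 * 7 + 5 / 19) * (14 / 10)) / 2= 46619981 / 380000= 122.68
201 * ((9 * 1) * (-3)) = -5427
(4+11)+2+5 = 22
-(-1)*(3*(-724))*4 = -8688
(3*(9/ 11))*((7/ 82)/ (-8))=-189/ 7216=-0.03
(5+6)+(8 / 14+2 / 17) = 1391 / 119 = 11.69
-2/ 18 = -1/ 9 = -0.11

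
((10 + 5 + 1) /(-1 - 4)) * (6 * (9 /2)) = -432 /5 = -86.40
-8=-8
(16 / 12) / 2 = 0.67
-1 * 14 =-14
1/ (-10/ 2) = -1/ 5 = -0.20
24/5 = 4.80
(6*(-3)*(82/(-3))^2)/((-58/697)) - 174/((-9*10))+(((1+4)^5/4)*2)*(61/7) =1067125529/6090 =175225.87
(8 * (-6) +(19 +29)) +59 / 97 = 59 / 97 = 0.61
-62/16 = -31/8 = -3.88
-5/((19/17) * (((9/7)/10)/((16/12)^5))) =-6092800/41553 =-146.63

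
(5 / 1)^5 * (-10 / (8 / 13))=-203125 / 4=-50781.25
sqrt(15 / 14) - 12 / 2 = -6 +sqrt(210) / 14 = -4.96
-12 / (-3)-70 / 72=109 / 36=3.03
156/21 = 52/7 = 7.43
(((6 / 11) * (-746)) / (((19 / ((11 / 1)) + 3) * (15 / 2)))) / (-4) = 373 / 130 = 2.87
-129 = -129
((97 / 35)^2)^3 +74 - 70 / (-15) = 2932746702287 / 5514796875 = 531.80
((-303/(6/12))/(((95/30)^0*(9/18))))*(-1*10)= 12120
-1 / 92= -0.01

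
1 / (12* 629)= 1 / 7548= 0.00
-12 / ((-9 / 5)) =20 / 3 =6.67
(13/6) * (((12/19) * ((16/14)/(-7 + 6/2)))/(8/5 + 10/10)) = -20/133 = -0.15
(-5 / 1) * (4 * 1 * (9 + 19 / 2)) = -370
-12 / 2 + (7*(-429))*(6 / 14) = -1293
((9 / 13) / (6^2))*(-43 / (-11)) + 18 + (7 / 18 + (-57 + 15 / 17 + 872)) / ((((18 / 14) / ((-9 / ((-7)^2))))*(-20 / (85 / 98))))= 163384369 / 7063056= 23.13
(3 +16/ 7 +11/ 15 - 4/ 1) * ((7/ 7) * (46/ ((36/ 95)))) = 46322/ 189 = 245.09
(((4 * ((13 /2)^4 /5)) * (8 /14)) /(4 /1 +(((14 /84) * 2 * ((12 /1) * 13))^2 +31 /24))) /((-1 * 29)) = -685464 /65998345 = -0.01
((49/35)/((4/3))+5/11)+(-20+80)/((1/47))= 620731/220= 2821.50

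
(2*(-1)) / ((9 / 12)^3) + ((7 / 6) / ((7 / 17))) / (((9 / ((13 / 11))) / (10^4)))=367864 / 99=3715.80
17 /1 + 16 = 33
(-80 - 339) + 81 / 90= -418.10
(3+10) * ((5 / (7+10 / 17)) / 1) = 1105 / 129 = 8.57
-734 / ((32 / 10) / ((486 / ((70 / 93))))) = -8293833 / 56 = -148104.16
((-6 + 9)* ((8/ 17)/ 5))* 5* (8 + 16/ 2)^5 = 25165824/ 17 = 1480342.59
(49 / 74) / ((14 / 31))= 217 / 148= 1.47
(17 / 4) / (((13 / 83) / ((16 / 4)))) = 1411 / 13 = 108.54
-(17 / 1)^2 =-289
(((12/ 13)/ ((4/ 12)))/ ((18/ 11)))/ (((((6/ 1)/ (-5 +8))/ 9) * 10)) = 0.76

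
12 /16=3 /4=0.75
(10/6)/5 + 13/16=55/48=1.15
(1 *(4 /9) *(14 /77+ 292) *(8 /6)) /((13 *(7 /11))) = 51424 /2457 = 20.93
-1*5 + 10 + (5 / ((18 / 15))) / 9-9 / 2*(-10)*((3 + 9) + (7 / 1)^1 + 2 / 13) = 608905 / 702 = 867.39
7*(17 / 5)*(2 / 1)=238 / 5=47.60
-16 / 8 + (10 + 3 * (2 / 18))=25 / 3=8.33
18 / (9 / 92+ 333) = 184 / 3405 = 0.05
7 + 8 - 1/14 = 209/14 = 14.93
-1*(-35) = 35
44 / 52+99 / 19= 1496 / 247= 6.06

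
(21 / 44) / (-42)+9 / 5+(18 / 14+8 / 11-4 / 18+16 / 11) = 139541 / 27720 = 5.03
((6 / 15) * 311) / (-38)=-311 / 95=-3.27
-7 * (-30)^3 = 189000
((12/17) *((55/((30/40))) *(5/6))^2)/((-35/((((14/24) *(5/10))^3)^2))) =-0.05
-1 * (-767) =767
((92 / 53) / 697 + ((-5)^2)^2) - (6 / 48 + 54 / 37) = 6816786903 / 10934536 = 623.42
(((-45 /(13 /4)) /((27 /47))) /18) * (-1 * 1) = 470 /351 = 1.34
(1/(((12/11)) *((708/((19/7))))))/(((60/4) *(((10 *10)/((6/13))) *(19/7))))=11/27612000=0.00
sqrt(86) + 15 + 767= sqrt(86) + 782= 791.27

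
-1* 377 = -377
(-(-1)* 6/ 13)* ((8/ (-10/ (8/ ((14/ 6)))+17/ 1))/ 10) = 288/ 10985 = 0.03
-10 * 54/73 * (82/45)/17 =-984/1241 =-0.79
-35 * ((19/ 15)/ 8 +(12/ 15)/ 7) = -229/ 24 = -9.54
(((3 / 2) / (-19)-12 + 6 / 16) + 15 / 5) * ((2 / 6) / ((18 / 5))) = -245 / 304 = -0.81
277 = 277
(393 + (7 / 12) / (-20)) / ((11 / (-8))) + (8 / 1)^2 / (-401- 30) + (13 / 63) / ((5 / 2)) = -853823951 / 2986830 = -285.86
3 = 3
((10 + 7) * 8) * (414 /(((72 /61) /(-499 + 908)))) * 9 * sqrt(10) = 175591062 * sqrt(10) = 555267692.69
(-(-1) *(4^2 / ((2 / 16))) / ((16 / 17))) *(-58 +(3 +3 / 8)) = -7429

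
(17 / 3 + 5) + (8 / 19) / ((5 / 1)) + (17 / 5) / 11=34673 / 3135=11.06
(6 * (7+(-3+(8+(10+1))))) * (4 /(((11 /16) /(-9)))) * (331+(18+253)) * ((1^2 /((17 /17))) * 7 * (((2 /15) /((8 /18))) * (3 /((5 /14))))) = -21102633216 /275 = -76736848.06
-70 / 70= -1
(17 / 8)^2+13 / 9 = 3433 / 576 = 5.96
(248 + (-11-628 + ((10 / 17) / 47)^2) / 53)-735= -16885706350 / 33835253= -499.06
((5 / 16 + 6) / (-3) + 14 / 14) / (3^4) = -0.01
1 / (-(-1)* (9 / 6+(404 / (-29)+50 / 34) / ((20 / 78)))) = -2465 / 116091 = -0.02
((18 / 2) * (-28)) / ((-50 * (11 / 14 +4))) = 1764 / 1675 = 1.05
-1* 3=-3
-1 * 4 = -4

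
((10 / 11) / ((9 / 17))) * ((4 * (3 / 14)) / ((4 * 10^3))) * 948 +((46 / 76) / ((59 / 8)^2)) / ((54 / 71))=2498859079 / 6875149050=0.36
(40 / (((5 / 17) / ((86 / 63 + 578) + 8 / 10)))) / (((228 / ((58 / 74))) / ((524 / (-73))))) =-94421379328 / 48496455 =-1946.97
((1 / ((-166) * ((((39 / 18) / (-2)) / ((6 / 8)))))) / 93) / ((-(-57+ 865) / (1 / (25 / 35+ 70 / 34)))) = -119 / 5945894240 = -0.00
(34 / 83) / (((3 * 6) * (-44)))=-17 / 32868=-0.00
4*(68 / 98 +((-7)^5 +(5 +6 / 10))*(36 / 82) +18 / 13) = -29496.58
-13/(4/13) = -169/4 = -42.25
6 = 6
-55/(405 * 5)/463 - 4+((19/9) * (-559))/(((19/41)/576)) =-275050752311/187515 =-1466820.00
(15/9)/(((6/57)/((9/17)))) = 285/34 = 8.38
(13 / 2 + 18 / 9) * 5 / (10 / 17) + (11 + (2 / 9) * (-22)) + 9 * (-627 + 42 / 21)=-199679 / 36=-5546.64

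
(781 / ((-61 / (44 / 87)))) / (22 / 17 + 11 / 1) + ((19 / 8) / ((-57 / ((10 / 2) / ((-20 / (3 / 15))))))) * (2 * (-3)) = -4349473 / 8066640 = -0.54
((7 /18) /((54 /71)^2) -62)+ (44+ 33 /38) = -16414391 /997272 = -16.46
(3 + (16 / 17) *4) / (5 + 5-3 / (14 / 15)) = 322 / 323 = 1.00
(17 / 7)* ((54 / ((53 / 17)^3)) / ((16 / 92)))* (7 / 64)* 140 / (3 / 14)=4235767515 / 2382032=1778.22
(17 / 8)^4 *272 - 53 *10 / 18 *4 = 12507353 / 2304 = 5428.54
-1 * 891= -891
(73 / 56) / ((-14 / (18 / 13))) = -657 / 5096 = -0.13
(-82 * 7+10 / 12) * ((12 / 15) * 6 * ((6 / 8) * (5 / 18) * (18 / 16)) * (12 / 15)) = -515.85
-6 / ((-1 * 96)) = 1 / 16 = 0.06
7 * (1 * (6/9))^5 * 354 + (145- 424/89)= 3363409/7209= 466.56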